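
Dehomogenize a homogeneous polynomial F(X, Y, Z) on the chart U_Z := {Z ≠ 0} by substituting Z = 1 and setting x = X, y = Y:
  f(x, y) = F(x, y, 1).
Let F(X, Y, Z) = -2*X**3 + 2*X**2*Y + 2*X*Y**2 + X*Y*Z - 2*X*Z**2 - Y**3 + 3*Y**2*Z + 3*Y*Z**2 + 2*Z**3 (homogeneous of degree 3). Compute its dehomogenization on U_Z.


f(x, y) = -2*x**3 + 2*x**2*y + 2*x*y**2 + x*y - 2*x - y**3 + 3*y**2 + 3*y + 2

On U_Z we set Z = 1. Each monomial c·X^i·Y^j·Z^k in F becomes c·x^i·y^j·1^k = c·x^i·y^j.
Substituting Z = 1: F(X, Y, 1) = -2*x**3 + 2*x**2*y + 2*x*y**2 + x*y - 2*x - y**3 + 3*y**2 + 3*y + 2.
Note: deg(f) ≤ deg(F) = 3; strict inequality happens when F is divisible by Z (lost terms).


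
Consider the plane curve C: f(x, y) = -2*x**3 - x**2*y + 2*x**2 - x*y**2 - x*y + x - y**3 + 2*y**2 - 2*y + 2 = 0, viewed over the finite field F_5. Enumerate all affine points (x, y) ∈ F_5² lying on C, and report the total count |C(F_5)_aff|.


Affine F_5-points: {(2, 3), (2, 4), (4, 0), (4, 1), (4, 2)}; count = 5.

For each of the 25 pairs (x, y) ∈ F_5², evaluate f(x, y) mod 5. Record the zeros.
  x = 0: [0↦2, 1↦1, 2↦3, 3↦2, 4↦2]  zeros at y ∈ ∅
  x = 1: [0↦3, 1↦4, 2↦1, 3↦3, 4↦4]  zeros at y ∈ ∅
  x = 2: [0↦1, 1↦2, 2↦2, 3↦0, 4↦0]  zeros at y ∈ {3, 4}
  x = 3: [0↦4, 1↦3, 2↦4, 3↦1, 4↦3]  zeros at y ∈ ∅
  x = 4: [0↦0, 1↦0, 2↦0, 3↦4, 4↦1]  zeros at y ∈ {0, 1, 2}
Collecting zeros: affine points = {(2, 3), (2, 4), (4, 0), (4, 1), (4, 2)}.
Total count |C(F_5)_aff| = 5.


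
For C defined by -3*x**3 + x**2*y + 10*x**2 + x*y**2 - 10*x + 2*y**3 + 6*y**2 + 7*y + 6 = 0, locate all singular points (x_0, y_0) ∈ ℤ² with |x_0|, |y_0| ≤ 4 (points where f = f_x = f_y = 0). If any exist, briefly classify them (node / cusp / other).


Singular points: {(1, -1)}; classification: cusp.

Compute partial derivatives:
  f_x = -9*x**2 + 2*x*y + 20*x + y**2 - 10.
  f_y = x**2 + 2*x*y + 6*y**2 + 12*y + 7.
Scan x_0 ∈ {−4, ..., 4}. For each x_0, f_y(x_0, y) is a polynomial in y; find its integer roots y ∈ {−4, ..., 4}, then test f_x and f at those candidates.
  x = -4: f_y(-4, y) = 6*y**2 + 4*y + 23; no integer root y with |y| ≤ 4.
  x = -3: f_y(-3, y) = 6*y**2 + 6*y + 16; no integer root y with |y| ≤ 4.
  x = -2: f_y(-2, y) = 6*y**2 + 8*y + 11; no integer root y with |y| ≤ 4.
  x = -1: f_y(-1, y) = 6*y**2 + 10*y + 8; no integer root y with |y| ≤ 4.
  x = 0: f_y(0, y) = 6*y**2 + 12*y + 7; no integer root y with |y| ≤ 4.
  x = 1: f_y(1, y) = 6*y**2 + 14*y + 8; vanishes at y ∈ {-1}. (1, -1): f_x = 0, f = 0 — SINGULAR.
  x = 2: f_y(2, y) = 6*y**2 + 16*y + 11; no integer root y with |y| ≤ 4.
  x = 3: f_y(3, y) = 6*y**2 + 18*y + 16; no integer root y with |y| ≤ 4.
  x = 4: f_y(4, y) = 6*y**2 + 20*y + 23; no integer root y with |y| ≤ 4.
Only singular point on the grid: (1, -1).
Classify: substitute x = 1 + u, y = -1 + v and expand: f = -3*u**3 + u**2*v + u*v**2 + 2*v**3 + v**2.
No constant or linear terms (consistent with a singular point). Quadratic part: v**2. Cubic part: -3*u**3 + u**2*v + u*v**2 + 2*v**3.
The quadratic part v**2 is a perfect square, so there is a single (double) tangent line v = 0, i.e. y = -1. Restricting the cubic part to that line (v = 0) leaves -3*u**3 ≠ 0, so f is not divisible by v and the branch is v² ≈ 3*u**3 to lowest order — this is a cusp.
Classification: cusp.


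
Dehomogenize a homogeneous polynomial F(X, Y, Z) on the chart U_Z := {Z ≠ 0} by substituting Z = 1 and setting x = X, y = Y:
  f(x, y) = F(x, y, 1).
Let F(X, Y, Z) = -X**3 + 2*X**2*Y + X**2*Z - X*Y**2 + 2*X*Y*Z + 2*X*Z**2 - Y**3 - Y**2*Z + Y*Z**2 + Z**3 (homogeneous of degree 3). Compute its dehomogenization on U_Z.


f(x, y) = -x**3 + 2*x**2*y + x**2 - x*y**2 + 2*x*y + 2*x - y**3 - y**2 + y + 1

On U_Z we set Z = 1. Each monomial c·X^i·Y^j·Z^k in F becomes c·x^i·y^j·1^k = c·x^i·y^j.
Substituting Z = 1: F(X, Y, 1) = -x**3 + 2*x**2*y + x**2 - x*y**2 + 2*x*y + 2*x - y**3 - y**2 + y + 1.
Note: deg(f) ≤ deg(F) = 3; strict inequality happens when F is divisible by Z (lost terms).


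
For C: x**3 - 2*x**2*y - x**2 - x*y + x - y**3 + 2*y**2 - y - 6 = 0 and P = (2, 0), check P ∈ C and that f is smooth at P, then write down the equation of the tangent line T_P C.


Tangent line at P: 9*x - 11*y - 18 = 0.

Step 1: f(2, 0) = 0, so P lies on C.
Step 2: partial derivatives
  f_x(x, y) = 3*x**2 - 4*x*y - 2*x - y + 1, f_y(x, y) = -2*x**2 - x - 3*y**2 + 4*y - 1.
  f_x(P) = 9, f_y(P) = -11 (gradient nonzero, so P is smooth).
Step 3: tangent line at P: 9·(x − 2) + -11·(y − 0) = 0.
Expanding: 9*x - 11*y - 18 = 0.


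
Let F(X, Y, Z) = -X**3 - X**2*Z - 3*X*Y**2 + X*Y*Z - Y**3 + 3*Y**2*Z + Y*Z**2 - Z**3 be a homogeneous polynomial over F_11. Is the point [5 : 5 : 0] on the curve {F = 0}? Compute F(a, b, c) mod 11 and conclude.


F(5,5,0) ≡ 2 (mod 11); P is NOT on the curve.

Evaluate F(5, 5, 0) term-by-term (mod 11).
  -X**3 ↦ -1·125·1·1 = -125
  -X**2*Z ↦ -1·25·1·0 = 0
  -3*X*Y**2 ↦ -3·5·25·1 = -375
  X*Y*Z ↦ 1·5·5·0 = 0
  -Y**3 ↦ -1·1·125·1 = -125
  3*Y**2*Z ↦ 3·1·25·0 = 0
  Y*Z**2 ↦ 1·1·5·0 = 0
  -Z**3 ↦ -1·1·1·0 = 0
Sum: F(5, 5, 0) = (-125) + (0) + (-375) + (0) + (-125) + (0) + (0) + (0) = -625.
Reducing mod 11: -625 ≡ 2 (mod 11).
Since F(a, b, c) ≡ 2 ≠ 0 (mod 11), P does NOT lie on the curve.


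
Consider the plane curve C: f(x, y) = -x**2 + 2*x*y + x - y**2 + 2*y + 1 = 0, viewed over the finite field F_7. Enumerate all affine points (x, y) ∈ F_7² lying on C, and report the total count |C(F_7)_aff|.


Affine F_7-points: {(0, 4), (0, 5), (2, 2), (2, 4), (3, 2), (3, 6), (4, 5)}; count = 7.

For each of the 49 pairs (x, y) ∈ F_7², evaluate f(x, y) mod 7. Record the zeros.
  x = 0: [0↦1, 1↦2, 2↦1, 3↦5, 4↦0, 5↦0, 6↦5]  zeros at y ∈ {4, 5}
  x = 1: [0↦1, 1↦4, 2↦5, 3↦4, 4↦1, 5↦3, 6↦3]  zeros at y ∈ ∅
  x = 2: [0↦6, 1↦4, 2↦0, 3↦1, 4↦0, 5↦4, 6↦6]  zeros at y ∈ {2, 4}
  x = 3: [0↦2, 1↦2, 2↦0, 3↦3, 4↦4, 5↦3, 6↦0]  zeros at y ∈ {2, 6}
  x = 4: [0↦3, 1↦5, 2↦5, 3↦3, 4↦6, 5↦0, 6↦6]  zeros at y ∈ {5}
  x = 5: [0↦2, 1↦6, 2↦1, 3↦1, 4↦6, 5↦2, 6↦3]  zeros at y ∈ ∅
  x = 6: [0↦6, 1↦5, 2↦2, 3↦4, 4↦4, 5↦2, 6↦5]  zeros at y ∈ ∅
Collecting zeros: affine points = {(0, 4), (0, 5), (2, 2), (2, 4), (3, 2), (3, 6), (4, 5)}.
Total count |C(F_7)_aff| = 7.


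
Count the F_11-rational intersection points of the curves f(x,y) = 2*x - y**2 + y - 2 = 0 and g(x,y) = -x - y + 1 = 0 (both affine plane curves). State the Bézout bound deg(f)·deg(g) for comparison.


Common zeros: {(1, 0), (2, 10)}; count = 2; Bézout bound = 2.

deg(f) = 2, deg(g) = 1, so Bézout bound = 2.
Scan x ∈ F_11. For each x, list the y ∈ F_11 with f(x, y) ≡ 0 and those with g(x, y) ≡ 0 (mod 11); the common zeros in that column are the intersection.
  x = 0: f ≡ 0 at y ∈ {5, 7}; g ≡ 0 at y ∈ {1}; common: ∅.
  x = 1: f ≡ 0 at y ∈ {0, 1}; g ≡ 0 at y ∈ {0}; common: {0}.
  x = 2: f ≡ 0 at y ∈ {2, 10}; g ≡ 0 at y ∈ {10}; common: {10}.
  x = 3: f ≡ 0 at y ∈ ∅; g ≡ 0 at y ∈ {9}; common: ∅.
  x = 4: f ≡ 0 at y ∈ {3, 9}; g ≡ 0 at y ∈ {8}; common: ∅.
  x = 5: f ≡ 0 at y ∈ {6}; g ≡ 0 at y ∈ {7}; common: ∅.
  x = 6: f ≡ 0 at y ∈ ∅; g ≡ 0 at y ∈ {6}; common: ∅.
  x = 7: f ≡ 0 at y ∈ {4, 8}; g ≡ 0 at y ∈ {5}; common: ∅.
  x = 8: f ≡ 0 at y ∈ ∅; g ≡ 0 at y ∈ {4}; common: ∅.
  x = 9: f ≡ 0 at y ∈ ∅; g ≡ 0 at y ∈ {3}; common: ∅.
  x = 10: f ≡ 0 at y ∈ ∅; g ≡ 0 at y ∈ {2}; common: ∅.
Collecting: common zeros = {(1, 0), (2, 10)}, so the count is 2.
Comparison with the Bézout bound: 2 ≤ 2 = deg(f)·deg(g), as expected for curves with no common component (the bound is attained).


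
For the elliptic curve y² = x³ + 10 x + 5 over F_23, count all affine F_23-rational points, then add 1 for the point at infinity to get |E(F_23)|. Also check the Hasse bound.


Affine points = {(1, 4), (1, 19), (3, 4), (3, 19), (7, 2), (7, 21), (10, 1), (10, 22), (12, 6), (12, 17), (13, 3), (13, 20), (16, 11), (16, 12), (19, 4), (19, 19), (21, 0)}; affine count = 17; |E(F_23)| = 18.

Discriminant check: Δ ∝ 4a³ + 27b² = 4·10³ + 27·5² = 4·1000 + 27·25 ≡ 6 (mod 23). Nonzero ⇒ E is nonsingular.
For each x ∈ F_23, compute rhs = x³ + 10·x + 5 mod 23, then count y ∈ F_23 with y² ≡ rhs.
  x = 0: rhs = 5, matching y values: none (0 points).
  x = 1: rhs = 16, matching y values: 4, 19 (2 points).
  x = 2: rhs = 10, matching y values: none (0 points).
  x = 3: rhs = 16, matching y values: 4, 19 (2 points).
  x = 4: rhs = 17, matching y values: none (0 points).
  x = 5: rhs = 19, matching y values: none (0 points).
  x = 6: rhs = 5, matching y values: none (0 points).
  x = 7: rhs = 4, matching y values: 2, 21 (2 points).
  x = 8: rhs = 22, matching y values: none (0 points).
  x = 9: rhs = 19, matching y values: none (0 points).
  x = 10: rhs = 1, matching y values: 1, 22 (2 points).
  x = 11: rhs = 20, matching y values: none (0 points).
  x = 12: rhs = 13, matching y values: 6, 17 (2 points).
  x = 13: rhs = 9, matching y values: 3, 20 (2 points).
  x = 14: rhs = 14, matching y values: none (0 points).
  x = 15: rhs = 11, matching y values: none (0 points).
  x = 16: rhs = 6, matching y values: 11, 12 (2 points).
  x = 17: rhs = 5, matching y values: none (0 points).
  x = 18: rhs = 14, matching y values: none (0 points).
  x = 19: rhs = 16, matching y values: 4, 19 (2 points).
  x = 20: rhs = 17, matching y values: none (0 points).
  x = 21: rhs = 0, matching y values: 0 (1 points).
  x = 22: rhs = 17, matching y values: none (0 points).
Total affine count: 17.
Full point count |E(F_23)| = 17 + 1 = 18.
Hasse bound: |18 − (23+1)| = |-6| = 6 ≤ 2√23 ≈ 9.5917 ✓.


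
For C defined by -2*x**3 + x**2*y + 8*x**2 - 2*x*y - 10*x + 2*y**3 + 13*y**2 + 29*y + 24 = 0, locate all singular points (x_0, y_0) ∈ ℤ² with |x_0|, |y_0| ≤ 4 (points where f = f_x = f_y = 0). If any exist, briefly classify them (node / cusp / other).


Singular points: {(1, -2)}; classification: cusp.

Compute partial derivatives:
  f_x = -6*x**2 + 2*x*y + 16*x - 2*y - 10.
  f_y = x**2 - 2*x + 6*y**2 + 26*y + 29.
Scan x_0 ∈ {−4, ..., 4}. For each x_0, f_y(x_0, y) is a polynomial in y; find its integer roots y ∈ {−4, ..., 4}, then test f_x and f at those candidates.
  x = -4: f_y(-4, y) = 6*y**2 + 26*y + 53; no integer root y with |y| ≤ 4.
  x = -3: f_y(-3, y) = 6*y**2 + 26*y + 44; no integer root y with |y| ≤ 4.
  x = -2: f_y(-2, y) = 6*y**2 + 26*y + 37; no integer root y with |y| ≤ 4.
  x = -1: f_y(-1, y) = 6*y**2 + 26*y + 32; no integer root y with |y| ≤ 4.
  x = 0: f_y(0, y) = 6*y**2 + 26*y + 29; no integer root y with |y| ≤ 4.
  x = 1: f_y(1, y) = 6*y**2 + 26*y + 28; vanishes at y ∈ {-2}. (1, -2): f_x = 0, f = 0 — SINGULAR.
  x = 2: f_y(2, y) = 6*y**2 + 26*y + 29; no integer root y with |y| ≤ 4.
  x = 3: f_y(3, y) = 6*y**2 + 26*y + 32; no integer root y with |y| ≤ 4.
  x = 4: f_y(4, y) = 6*y**2 + 26*y + 37; no integer root y with |y| ≤ 4.
Only singular point on the grid: (1, -2).
Classify: substitute x = 1 + u, y = -2 + v and expand: f = -2*u**3 + u**2*v + 2*v**3 + v**2.
No constant or linear terms (consistent with a singular point). Quadratic part: v**2. Cubic part: -2*u**3 + u**2*v + 2*v**3.
The quadratic part v**2 is a perfect square, so there is a single (double) tangent line v = 0, i.e. y = -2. Restricting the cubic part to that line (v = 0) leaves -2*u**3 ≠ 0, so f is not divisible by v and the branch is v² ≈ 2*u**3 to lowest order — this is a cusp.
Classification: cusp.


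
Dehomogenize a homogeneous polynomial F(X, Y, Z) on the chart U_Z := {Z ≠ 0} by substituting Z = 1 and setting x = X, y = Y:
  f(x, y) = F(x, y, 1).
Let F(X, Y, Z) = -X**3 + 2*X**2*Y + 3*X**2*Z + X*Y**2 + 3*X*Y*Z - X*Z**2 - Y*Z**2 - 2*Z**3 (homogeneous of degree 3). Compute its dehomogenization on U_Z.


f(x, y) = -x**3 + 2*x**2*y + 3*x**2 + x*y**2 + 3*x*y - x - y - 2

On U_Z we set Z = 1. Each monomial c·X^i·Y^j·Z^k in F becomes c·x^i·y^j·1^k = c·x^i·y^j.
Substituting Z = 1: F(X, Y, 1) = -x**3 + 2*x**2*y + 3*x**2 + x*y**2 + 3*x*y - x - y - 2.
Note: deg(f) ≤ deg(F) = 3; strict inequality happens when F is divisible by Z (lost terms).


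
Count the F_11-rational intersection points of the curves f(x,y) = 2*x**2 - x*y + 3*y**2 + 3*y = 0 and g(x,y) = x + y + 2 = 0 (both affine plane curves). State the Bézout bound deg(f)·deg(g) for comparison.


Common zeros: ∅; count = 0; Bézout bound = 2.

deg(f) = 2, deg(g) = 1, so Bézout bound = 2.
Scan x ∈ F_11. For each x, list the y ∈ F_11 with f(x, y) ≡ 0 and those with g(x, y) ≡ 0 (mod 11); the common zeros in that column are the intersection.
  x = 0: f ≡ 0 at y ∈ {0, 10}; g ≡ 0 at y ∈ {9}; common: ∅.
  x = 1: f ≡ 0 at y ∈ ∅; g ≡ 0 at y ∈ {8}; common: ∅.
  x = 2: f ≡ 0 at y ∈ {2, 5}; g ≡ 0 at y ∈ {7}; common: ∅.
  x = 3: f ≡ 0 at y ∈ {4, 7}; g ≡ 0 at y ∈ {6}; common: ∅.
  x = 4: f ≡ 0 at y ∈ ∅; g ≡ 0 at y ∈ {5}; common: ∅.
  x = 5: f ≡ 0 at y ∈ {9, 10}; g ≡ 0 at y ∈ {4}; common: ∅.
  x = 6: f ≡ 0 at y ∈ {5, 7}; g ≡ 0 at y ∈ {3}; common: ∅.
  x = 7: f ≡ 0 at y ∈ ∅; g ≡ 0 at y ∈ {2}; common: ∅.
  x = 8: f ≡ 0 at y ∈ ∅; g ≡ 0 at y ∈ {1}; common: ∅.
  x = 9: f ≡ 0 at y ∈ ∅; g ≡ 0 at y ∈ {0}; common: ∅.
  x = 10: f ≡ 0 at y ∈ {2, 4}; g ≡ 0 at y ∈ {10}; common: ∅.
Collecting: common zeros = ∅, so the count is 0.
Comparison with the Bézout bound: 0 ≤ 2 = deg(f)·deg(g), as expected for curves with no common component (the affine F_11-count falls short of the bound because intersections may lie at infinity, over extension fields, or carry multiplicity).


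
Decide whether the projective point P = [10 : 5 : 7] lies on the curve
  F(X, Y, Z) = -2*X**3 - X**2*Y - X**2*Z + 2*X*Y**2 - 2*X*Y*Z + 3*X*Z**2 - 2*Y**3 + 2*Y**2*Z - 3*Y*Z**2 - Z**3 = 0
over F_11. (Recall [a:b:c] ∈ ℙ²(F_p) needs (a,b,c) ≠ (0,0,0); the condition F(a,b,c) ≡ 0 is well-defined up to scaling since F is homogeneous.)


F(10,5,7) ≡ 7 (mod 11); P is NOT on the curve.

Evaluate F(10, 5, 7) term-by-term (mod 11).
  -2*X**3 ↦ -2·1000·1·1 = -2000
  -X**2*Y ↦ -1·100·5·1 = -500
  -X**2*Z ↦ -1·100·1·7 = -700
  2*X*Y**2 ↦ 2·10·25·1 = 500
  -2*X*Y*Z ↦ -2·10·5·7 = -700
  3*X*Z**2 ↦ 3·10·1·49 = 1470
  -2*Y**3 ↦ -2·1·125·1 = -250
  2*Y**2*Z ↦ 2·1·25·7 = 350
  -3*Y*Z**2 ↦ -3·1·5·49 = -735
  -Z**3 ↦ -1·1·1·343 = -343
Sum: F(10, 5, 7) = (-2000) + (-500) + (-700) + (500) + (-700) + (1470) + (-250) + (350) + (-735) + (-343) = -2908.
Reducing mod 11: -2908 ≡ 7 (mod 11).
Since F(a, b, c) ≡ 7 ≠ 0 (mod 11), P does NOT lie on the curve.


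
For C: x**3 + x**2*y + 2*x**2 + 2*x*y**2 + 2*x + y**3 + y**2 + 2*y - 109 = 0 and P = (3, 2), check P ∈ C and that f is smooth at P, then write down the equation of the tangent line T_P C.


Tangent line at P: 61*x + 51*y - 285 = 0.

Step 1: f(3, 2) = 0, so P lies on C.
Step 2: partial derivatives
  f_x(x, y) = 3*x**2 + 2*x*y + 4*x + 2*y**2 + 2, f_y(x, y) = x**2 + 4*x*y + 3*y**2 + 2*y + 2.
  f_x(P) = 61, f_y(P) = 51 (gradient nonzero, so P is smooth).
Step 3: tangent line at P: 61·(x − 3) + 51·(y − 2) = 0.
Expanding: 61*x + 51*y - 285 = 0.


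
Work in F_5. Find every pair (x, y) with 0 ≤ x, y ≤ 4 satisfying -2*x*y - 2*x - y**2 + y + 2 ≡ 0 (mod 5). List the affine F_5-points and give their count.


Affine F_5-points: {(0, 2), (0, 4), (1, 0), (1, 4), (2, 3), (2, 4), (3, 1), (3, 4), (4, 4)}; count = 9.

For each of the 25 pairs (x, y) ∈ F_5², evaluate f(x, y) mod 5. Record the zeros.
  x = 0: [0↦2, 1↦2, 2↦0, 3↦1, 4↦0]  zeros at y ∈ {2, 4}
  x = 1: [0↦0, 1↦3, 2↦4, 3↦3, 4↦0]  zeros at y ∈ {0, 4}
  x = 2: [0↦3, 1↦4, 2↦3, 3↦0, 4↦0]  zeros at y ∈ {3, 4}
  x = 3: [0↦1, 1↦0, 2↦2, 3↦2, 4↦0]  zeros at y ∈ {1, 4}
  x = 4: [0↦4, 1↦1, 2↦1, 3↦4, 4↦0]  zeros at y ∈ {4}
Collecting zeros: affine points = {(0, 2), (0, 4), (1, 0), (1, 4), (2, 3), (2, 4), (3, 1), (3, 4), (4, 4)}.
Total count |C(F_5)_aff| = 9.


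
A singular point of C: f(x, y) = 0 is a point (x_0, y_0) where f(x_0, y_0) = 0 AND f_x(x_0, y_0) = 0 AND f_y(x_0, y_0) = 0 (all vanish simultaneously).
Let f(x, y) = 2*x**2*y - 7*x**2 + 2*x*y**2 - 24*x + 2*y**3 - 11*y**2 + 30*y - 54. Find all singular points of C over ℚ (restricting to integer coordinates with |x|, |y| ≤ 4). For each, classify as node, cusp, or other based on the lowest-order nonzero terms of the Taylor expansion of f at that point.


Singular points: {(-3, 3)}; classification: node.

Compute partial derivatives:
  f_x = 4*x*y - 14*x + 2*y**2 - 24.
  f_y = 2*x**2 + 4*x*y + 6*y**2 - 22*y + 30.
Scan x_0 ∈ {−4, ..., 4}. For each x_0, f_y(x_0, y) is a polynomial in y; find its integer roots y ∈ {−4, ..., 4}, then test f_x and f at those candidates.
  x = -4: f_y(-4, y) = 6*y**2 - 38*y + 62; no integer root y with |y| ≤ 4.
  x = -3: f_y(-3, y) = 6*y**2 - 34*y + 48; vanishes at y ∈ {3}. (-3, 3): f_x = 0, f = 0 — SINGULAR.
  x = -2: f_y(-2, y) = 6*y**2 - 30*y + 38; no integer root y with |y| ≤ 4.
  x = -1: f_y(-1, y) = 6*y**2 - 26*y + 32; no integer root y with |y| ≤ 4.
  x = 0: f_y(0, y) = 6*y**2 - 22*y + 30; no integer root y with |y| ≤ 4.
  x = 1: f_y(1, y) = 6*y**2 - 18*y + 32; no integer root y with |y| ≤ 4.
  x = 2: f_y(2, y) = 6*y**2 - 14*y + 38; no integer root y with |y| ≤ 4.
  x = 3: f_y(3, y) = 6*y**2 - 10*y + 48; no integer root y with |y| ≤ 4.
  x = 4: f_y(4, y) = 6*y**2 - 6*y + 62; no integer root y with |y| ≤ 4.
Only singular point on the grid: (-3, 3).
Classify: substitute x = -3 + u, y = 3 + v and expand: f = 2*u**2*v - u**2 + 2*u*v**2 + 2*v**3 + v**2.
No constant or linear terms (consistent with a singular point). Quadratic part: -u**2 + v**2. Cubic part: 2*u**2*v + 2*u*v**2 + 2*v**3.
The quadratic part v**2 - u**2 = (v − u)(v + u) splits into two distinct linear factors, so there are two distinct tangent lines y − 3 = ±(x − -3) — this is a node (ordinary double point).
Classification: node.


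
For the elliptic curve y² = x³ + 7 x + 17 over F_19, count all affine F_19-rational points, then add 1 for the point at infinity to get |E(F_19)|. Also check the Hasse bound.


Affine points = {(0, 6), (0, 13), (1, 5), (1, 14), (2, 1), (2, 18), (5, 5), (5, 14), (6, 3), (6, 16), (9, 7), (9, 12), (10, 2), (10, 17), (11, 0), (12, 9), (12, 10), (13, 5), (13, 14), (14, 3), (14, 16), (15, 1), (15, 18), (16, 8), (16, 11), (18, 3), (18, 16)}; affine count = 27; |E(F_19)| = 28.

Discriminant check: Δ ∝ 4a³ + 27b² = 4·7³ + 27·17² = 4·343 + 27·289 ≡ 17 (mod 19). Nonzero ⇒ E is nonsingular.
For each x ∈ F_19, compute rhs = x³ + 7·x + 17 mod 19, then count y ∈ F_19 with y² ≡ rhs.
  x = 0: rhs = 17, matching y values: 6, 13 (2 points).
  x = 1: rhs = 6, matching y values: 5, 14 (2 points).
  x = 2: rhs = 1, matching y values: 1, 18 (2 points).
  x = 3: rhs = 8, matching y values: none (0 points).
  x = 4: rhs = 14, matching y values: none (0 points).
  x = 5: rhs = 6, matching y values: 5, 14 (2 points).
  x = 6: rhs = 9, matching y values: 3, 16 (2 points).
  x = 7: rhs = 10, matching y values: none (0 points).
  x = 8: rhs = 15, matching y values: none (0 points).
  x = 9: rhs = 11, matching y values: 7, 12 (2 points).
  x = 10: rhs = 4, matching y values: 2, 17 (2 points).
  x = 11: rhs = 0, matching y values: 0 (1 points).
  x = 12: rhs = 5, matching y values: 9, 10 (2 points).
  x = 13: rhs = 6, matching y values: 5, 14 (2 points).
  x = 14: rhs = 9, matching y values: 3, 16 (2 points).
  x = 15: rhs = 1, matching y values: 1, 18 (2 points).
  x = 16: rhs = 7, matching y values: 8, 11 (2 points).
  x = 17: rhs = 14, matching y values: none (0 points).
  x = 18: rhs = 9, matching y values: 3, 16 (2 points).
Total affine count: 27.
Full point count |E(F_19)| = 27 + 1 = 28.
Hasse bound: |28 − (19+1)| = |8| = 8 ≤ 2√19 ≈ 8.7178 ✓.


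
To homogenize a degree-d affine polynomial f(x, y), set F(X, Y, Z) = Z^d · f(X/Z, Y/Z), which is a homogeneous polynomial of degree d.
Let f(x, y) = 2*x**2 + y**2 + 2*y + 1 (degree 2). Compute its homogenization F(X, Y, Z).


F(X, Y, Z) = 2*X**2 + Y**2 + 2*Y*Z + Z**2

deg(f) = 2.
Substitute x = X/Z, y = Y/Z into f, then multiply by Z^2.
  monomial 2·x^2·y^0 ↦ 2·X^2·Y^0·Z^0.
  monomial 1·x^0·y^2 ↦ 1·X^0·Y^2·Z^0.
  monomial 2·x^0·y^1 ↦ 2·X^0·Y^1·Z^1.
  monomial 1·x^0·y^0 ↦ 1·X^0·Y^0·Z^2.
Collecting: F(X, Y, Z) = 2*X**2 + Y**2 + 2*Y*Z + Z**2.


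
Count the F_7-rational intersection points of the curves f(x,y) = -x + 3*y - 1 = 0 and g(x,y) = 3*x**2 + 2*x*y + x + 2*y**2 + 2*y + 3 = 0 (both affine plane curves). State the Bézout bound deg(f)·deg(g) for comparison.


Common zeros: {(0, 5)}; count = 1; Bézout bound = 2.

deg(f) = 1, deg(g) = 2, so Bézout bound = 2.
Scan x ∈ F_7. For each x, list the y ∈ F_7 with f(x, y) ≡ 0 and those with g(x, y) ≡ 0 (mod 7); the common zeros in that column are the intersection.
  x = 0: f ≡ 0 at y ∈ {5}; g ≡ 0 at y ∈ {1, 5}; common: {5}.
  x = 1: f ≡ 0 at y ∈ {3}; g ≡ 0 at y ∈ {0, 5}; common: ∅.
  x = 2: f ≡ 0 at y ∈ {1}; g ≡ 0 at y ∈ ∅; common: ∅.
  x = 3: f ≡ 0 at y ∈ {6}; g ≡ 0 at y ∈ ∅; common: ∅.
  x = 4: f ≡ 0 at y ∈ {4}; g ≡ 0 at y ∈ ∅; common: ∅.
  x = 5: f ≡ 0 at y ∈ {2}; g ≡ 0 at y ∈ ∅; common: ∅.
  x = 6: f ≡ 0 at y ∈ {0}; g ≡ 0 at y ∈ {1, 6}; common: ∅.
Collecting: common zeros = {(0, 5)}, so the count is 1.
Comparison with the Bézout bound: 1 ≤ 2 = deg(f)·deg(g), as expected for curves with no common component (the affine F_7-count falls short of the bound because intersections may lie at infinity, over extension fields, or carry multiplicity).


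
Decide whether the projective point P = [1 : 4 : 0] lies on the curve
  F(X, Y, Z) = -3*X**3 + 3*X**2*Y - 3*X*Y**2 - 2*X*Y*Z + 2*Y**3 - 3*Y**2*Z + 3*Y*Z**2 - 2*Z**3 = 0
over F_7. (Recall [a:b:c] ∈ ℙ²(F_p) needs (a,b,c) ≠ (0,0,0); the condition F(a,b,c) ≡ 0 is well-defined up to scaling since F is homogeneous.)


F(1,4,0) ≡ 5 (mod 7); P is NOT on the curve.

Evaluate F(1, 4, 0) term-by-term (mod 7).
  -3*X**3 ↦ -3·1·1·1 = -3
  3*X**2*Y ↦ 3·1·4·1 = 12
  -3*X*Y**2 ↦ -3·1·16·1 = -48
  -2*X*Y*Z ↦ -2·1·4·0 = 0
  2*Y**3 ↦ 2·1·64·1 = 128
  -3*Y**2*Z ↦ -3·1·16·0 = 0
  3*Y*Z**2 ↦ 3·1·4·0 = 0
  -2*Z**3 ↦ -2·1·1·0 = 0
Sum: F(1, 4, 0) = (-3) + (12) + (-48) + (0) + (128) + (0) + (0) + (0) = 89.
Reducing mod 7: 89 ≡ 5 (mod 7).
Since F(a, b, c) ≡ 5 ≠ 0 (mod 7), P does NOT lie on the curve.


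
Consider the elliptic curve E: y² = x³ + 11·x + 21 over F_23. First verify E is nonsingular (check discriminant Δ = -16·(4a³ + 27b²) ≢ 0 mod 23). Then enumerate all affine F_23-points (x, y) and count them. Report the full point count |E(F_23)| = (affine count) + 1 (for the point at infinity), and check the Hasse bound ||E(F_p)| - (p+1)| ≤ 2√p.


Affine points = {(3, 9), (3, 14), (6, 2), (6, 21), (7, 2), (7, 21), (8, 0), (10, 2), (10, 21), (11, 1), (11, 22), (12, 8), (12, 15), (18, 5), (18, 18), (22, 3), (22, 20)}; affine count = 17; |E(F_23)| = 18.

Discriminant check: Δ ∝ 4a³ + 27b² = 4·11³ + 27·21² = 4·1331 + 27·441 ≡ 4 (mod 23). Nonzero ⇒ E is nonsingular.
For each x ∈ F_23, compute rhs = x³ + 11·x + 21 mod 23, then count y ∈ F_23 with y² ≡ rhs.
  x = 0: rhs = 21, matching y values: none (0 points).
  x = 1: rhs = 10, matching y values: none (0 points).
  x = 2: rhs = 5, matching y values: none (0 points).
  x = 3: rhs = 12, matching y values: 9, 14 (2 points).
  x = 4: rhs = 14, matching y values: none (0 points).
  x = 5: rhs = 17, matching y values: none (0 points).
  x = 6: rhs = 4, matching y values: 2, 21 (2 points).
  x = 7: rhs = 4, matching y values: 2, 21 (2 points).
  x = 8: rhs = 0, matching y values: 0 (1 points).
  x = 9: rhs = 21, matching y values: none (0 points).
  x = 10: rhs = 4, matching y values: 2, 21 (2 points).
  x = 11: rhs = 1, matching y values: 1, 22 (2 points).
  x = 12: rhs = 18, matching y values: 8, 15 (2 points).
  x = 13: rhs = 15, matching y values: none (0 points).
  x = 14: rhs = 21, matching y values: none (0 points).
  x = 15: rhs = 19, matching y values: none (0 points).
  x = 16: rhs = 15, matching y values: none (0 points).
  x = 17: rhs = 15, matching y values: none (0 points).
  x = 18: rhs = 2, matching y values: 5, 18 (2 points).
  x = 19: rhs = 5, matching y values: none (0 points).
  x = 20: rhs = 7, matching y values: none (0 points).
  x = 21: rhs = 14, matching y values: none (0 points).
  x = 22: rhs = 9, matching y values: 3, 20 (2 points).
Total affine count: 17.
Full point count |E(F_23)| = 17 + 1 = 18.
Hasse bound: |18 − (23+1)| = |-6| = 6 ≤ 2√23 ≈ 9.5917 ✓.


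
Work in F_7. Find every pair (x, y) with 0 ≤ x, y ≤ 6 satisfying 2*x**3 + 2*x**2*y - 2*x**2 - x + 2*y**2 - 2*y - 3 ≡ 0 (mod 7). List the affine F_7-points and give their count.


Affine F_7-points: {(0, 4), (1, 3), (1, 4), (3, 2), (3, 4)}; count = 5.

For each of the 49 pairs (x, y) ∈ F_7², evaluate f(x, y) mod 7. Record the zeros.
  x = 0: [0↦4, 1↦4, 2↦1, 3↦2, 4↦0, 5↦2, 6↦1]  zeros at y ∈ {4}
  x = 1: [0↦3, 1↦5, 2↦4, 3↦0, 4↦0, 5↦4, 6↦5]  zeros at y ∈ {3, 4}
  x = 2: [0↦3, 1↦4, 2↦2, 3↦4, 4↦3, 5↦6, 6↦6]  zeros at y ∈ ∅
  x = 3: [0↦2, 1↦6, 2↦0, 3↦5, 4↦0, 5↦6, 6↦2]  zeros at y ∈ {2, 4}
  x = 4: [0↦5, 1↦2, 2↦3, 3↦1, 4↦3, 5↦2, 6↦5]  zeros at y ∈ ∅
  x = 5: [0↦3, 1↦4, 2↦2, 3↦4, 4↦3, 5↦6, 6↦6]  zeros at y ∈ ∅
  x = 6: [0↦1, 1↦3, 2↦2, 3↦5, 4↦5, 5↦2, 6↦3]  zeros at y ∈ ∅
Collecting zeros: affine points = {(0, 4), (1, 3), (1, 4), (3, 2), (3, 4)}.
Total count |C(F_7)_aff| = 5.


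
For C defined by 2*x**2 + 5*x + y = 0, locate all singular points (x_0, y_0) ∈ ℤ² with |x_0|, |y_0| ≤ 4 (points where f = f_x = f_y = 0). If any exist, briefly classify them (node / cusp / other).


No singular points in the scanned grid; C is smooth there.

Compute partial derivatives:
  f_x = 4*x + 5.
  f_y = 1.
f_y = 1 is a nonzero constant, so f_y never vanishes: no point (x, y) can satisfy f = f_x = f_y = 0. In particular no (x, y) ∈ {−4, ..., 4}² is singular; the curve is smooth.


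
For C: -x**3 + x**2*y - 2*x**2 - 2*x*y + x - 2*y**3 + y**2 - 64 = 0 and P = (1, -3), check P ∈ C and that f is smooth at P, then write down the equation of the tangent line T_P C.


Tangent line at P: -6*x - 61*y - 177 = 0.

Step 1: f(1, -3) = 0, so P lies on C.
Step 2: partial derivatives
  f_x(x, y) = -3*x**2 + 2*x*y - 4*x - 2*y + 1, f_y(x, y) = x**2 - 2*x - 6*y**2 + 2*y.
  f_x(P) = -6, f_y(P) = -61 (gradient nonzero, so P is smooth).
Step 3: tangent line at P: -6·(x − 1) + -61·(y − -3) = 0.
Expanding: -6*x - 61*y - 177 = 0.


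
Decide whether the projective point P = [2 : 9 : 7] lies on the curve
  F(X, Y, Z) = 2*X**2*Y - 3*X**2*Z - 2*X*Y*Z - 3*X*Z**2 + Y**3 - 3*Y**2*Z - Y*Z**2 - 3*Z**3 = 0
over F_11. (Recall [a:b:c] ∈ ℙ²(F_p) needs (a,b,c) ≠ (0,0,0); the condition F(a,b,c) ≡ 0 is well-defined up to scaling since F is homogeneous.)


F(2,9,7) ≡ 3 (mod 11); P is NOT on the curve.

Evaluate F(2, 9, 7) term-by-term (mod 11).
  2*X**2*Y ↦ 2·4·9·1 = 72
  -3*X**2*Z ↦ -3·4·1·7 = -84
  -2*X*Y*Z ↦ -2·2·9·7 = -252
  -3*X*Z**2 ↦ -3·2·1·49 = -294
  Y**3 ↦ 1·1·729·1 = 729
  -3*Y**2*Z ↦ -3·1·81·7 = -1701
  -Y*Z**2 ↦ -1·1·9·49 = -441
  -3*Z**3 ↦ -3·1·1·343 = -1029
Sum: F(2, 9, 7) = (72) + (-84) + (-252) + (-294) + (729) + (-1701) + (-441) + (-1029) = -3000.
Reducing mod 11: -3000 ≡ 3 (mod 11).
Since F(a, b, c) ≡ 3 ≠ 0 (mod 11), P does NOT lie on the curve.


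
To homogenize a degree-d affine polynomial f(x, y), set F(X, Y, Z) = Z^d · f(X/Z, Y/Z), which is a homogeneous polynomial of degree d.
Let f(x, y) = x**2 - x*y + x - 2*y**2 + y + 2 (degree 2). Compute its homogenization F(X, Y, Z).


F(X, Y, Z) = X**2 - X*Y + X*Z - 2*Y**2 + Y*Z + 2*Z**2

deg(f) = 2.
Substitute x = X/Z, y = Y/Z into f, then multiply by Z^2.
  monomial 1·x^2·y^0 ↦ 1·X^2·Y^0·Z^0.
  monomial -1·x^1·y^1 ↦ -1·X^1·Y^1·Z^0.
  monomial 1·x^1·y^0 ↦ 1·X^1·Y^0·Z^1.
  monomial -2·x^0·y^2 ↦ -2·X^0·Y^2·Z^0.
  monomial 1·x^0·y^1 ↦ 1·X^0·Y^1·Z^1.
  monomial 2·x^0·y^0 ↦ 2·X^0·Y^0·Z^2.
Collecting: F(X, Y, Z) = X**2 - X*Y + X*Z - 2*Y**2 + Y*Z + 2*Z**2.


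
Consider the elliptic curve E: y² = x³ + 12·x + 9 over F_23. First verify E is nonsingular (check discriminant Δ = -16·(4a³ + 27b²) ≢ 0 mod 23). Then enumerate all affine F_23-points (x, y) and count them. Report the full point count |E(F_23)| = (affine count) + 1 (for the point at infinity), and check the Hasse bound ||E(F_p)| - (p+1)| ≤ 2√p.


Affine points = {(0, 3), (0, 20), (2, 8), (2, 15), (3, 7), (3, 16), (4, 11), (4, 12), (9, 8), (9, 15), (10, 5), (10, 18), (11, 0), (12, 8), (12, 15), (13, 4), (13, 19), (14, 0), (18, 10), (18, 13), (19, 9), (19, 14), (21, 0)}; affine count = 23; |E(F_23)| = 24.

Discriminant check: Δ ∝ 4a³ + 27b² = 4·12³ + 27·9² = 4·1728 + 27·81 ≡ 14 (mod 23). Nonzero ⇒ E is nonsingular.
For each x ∈ F_23, compute rhs = x³ + 12·x + 9 mod 23, then count y ∈ F_23 with y² ≡ rhs.
  x = 0: rhs = 9, matching y values: 3, 20 (2 points).
  x = 1: rhs = 22, matching y values: none (0 points).
  x = 2: rhs = 18, matching y values: 8, 15 (2 points).
  x = 3: rhs = 3, matching y values: 7, 16 (2 points).
  x = 4: rhs = 6, matching y values: 11, 12 (2 points).
  x = 5: rhs = 10, matching y values: none (0 points).
  x = 6: rhs = 21, matching y values: none (0 points).
  x = 7: rhs = 22, matching y values: none (0 points).
  x = 8: rhs = 19, matching y values: none (0 points).
  x = 9: rhs = 18, matching y values: 8, 15 (2 points).
  x = 10: rhs = 2, matching y values: 5, 18 (2 points).
  x = 11: rhs = 0, matching y values: 0 (1 points).
  x = 12: rhs = 18, matching y values: 8, 15 (2 points).
  x = 13: rhs = 16, matching y values: 4, 19 (2 points).
  x = 14: rhs = 0, matching y values: 0 (1 points).
  x = 15: rhs = 22, matching y values: none (0 points).
  x = 16: rhs = 19, matching y values: none (0 points).
  x = 17: rhs = 20, matching y values: none (0 points).
  x = 18: rhs = 8, matching y values: 10, 13 (2 points).
  x = 19: rhs = 12, matching y values: 9, 14 (2 points).
  x = 20: rhs = 15, matching y values: none (0 points).
  x = 21: rhs = 0, matching y values: 0 (1 points).
  x = 22: rhs = 19, matching y values: none (0 points).
Total affine count: 23.
Full point count |E(F_23)| = 23 + 1 = 24.
Hasse bound: |24 − (23+1)| = |0| = 0 ≤ 2√23 ≈ 9.5917 ✓.


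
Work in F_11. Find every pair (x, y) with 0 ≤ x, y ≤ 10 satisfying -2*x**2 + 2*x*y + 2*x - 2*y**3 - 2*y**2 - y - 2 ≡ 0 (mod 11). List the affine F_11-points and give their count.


Affine F_11-points: {(0, 3), (1, 5), (2, 4), (3, 4), (4, 3), (4, 8), (4, 10), (5, 5), (5, 8), (6, 1), (7, 1), (7, 10), (8, 6), (10, 6)}; count = 14.

For each of the 121 pairs (x, y) ∈ F_11², evaluate f(x, y) mod 11. Record the zeros.
  x = 0: [0↦9, 1↦4, 2↦5, 3↦0, 4↦10, 5↦1, 6↦5, 7↦10, 8↦4, 9↦8, 10↦10]  zeros at y ∈ {3}
  x = 1: [0↦9, 1↦6, 2↦9, 3↦6, 4↦7, 5↦0, 6↦6, 7↦2, 8↦9, 9↦4, 10↦8]  zeros at y ∈ {5}
  x = 2: [0↦5, 1↦4, 2↦9, 3↦8, 4↦0, 5↦6, 6↦3, 7↦1, 8↦10, 9↦7, 10↦2]  zeros at y ∈ {4}
  x = 3: [0↦8, 1↦9, 2↦5, 3↦6, 4↦0, 5↦8, 6↦7, 7↦7, 8↦7, 9↦6, 10↦3]  zeros at y ∈ {4}
  x = 4: [0↦7, 1↦10, 2↦8, 3↦0, 4↦7, 5↦6, 6↦7, 7↦9, 8↦0, 9↦1, 10↦0]  zeros at y ∈ {3, 8, 10}
  x = 5: [0↦2, 1↦7, 2↦7, 3↦1, 4↦10, 5↦0, 6↦3, 7↦7, 8↦0, 9↦3, 10↦4]  zeros at y ∈ {5, 8}
  x = 6: [0↦4, 1↦0, 2↦2, 3↦9, 4↦9, 5↦1, 6↦6, 7↦1, 8↦7, 9↦1, 10↦4]  zeros at y ∈ {1}
  x = 7: [0↦2, 1↦0, 2↦4, 3↦2, 4↦4, 5↦9, 6↦5, 7↦2, 8↦10, 9↦6, 10↦0]  zeros at y ∈ {1, 10}
  x = 8: [0↦7, 1↦7, 2↦2, 3↦2, 4↦6, 5↦2, 6↦0, 7↦10, 8↦9, 9↦7, 10↦3]  zeros at y ∈ {6}
  x = 9: [0↦8, 1↦10, 2↦7, 3↦9, 4↦4, 5↦2, 6↦2, 7↦3, 8↦4, 9↦4, 10↦2]  zeros at y ∈ ∅
  x = 10: [0↦5, 1↦9, 2↦8, 3↦1, 4↦9, 5↦9, 6↦0, 7↦3, 8↦6, 9↦8, 10↦8]  zeros at y ∈ {6}
Collecting zeros: affine points = {(0, 3), (1, 5), (2, 4), (3, 4), (4, 3), (4, 8), (4, 10), (5, 5), (5, 8), (6, 1), (7, 1), (7, 10), (8, 6), (10, 6)}.
Total count |C(F_11)_aff| = 14.


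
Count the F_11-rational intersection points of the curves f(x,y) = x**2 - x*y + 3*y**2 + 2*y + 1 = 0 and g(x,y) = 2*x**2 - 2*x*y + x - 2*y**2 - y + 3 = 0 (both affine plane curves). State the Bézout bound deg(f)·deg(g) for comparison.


Common zeros: {(9, 3)}; count = 1; Bézout bound = 4.

deg(f) = 2, deg(g) = 2, so Bézout bound = 4.
Scan x ∈ F_11. For each x, list the y ∈ F_11 with f(x, y) ≡ 0 and those with g(x, y) ≡ 0 (mod 11); the common zeros in that column are the intersection.
  x = 0: f ≡ 0 at y ∈ {6, 8}; g ≡ 0 at y ∈ {1, 4}; common: ∅.
  x = 1: f ≡ 0 at y ∈ ∅; g ≡ 0 at y ∈ ∅; common: ∅.
  x = 2: f ≡ 0 at y ∈ ∅; g ≡ 0 at y ∈ ∅; common: ∅.
  x = 3: f ≡ 0 at y ∈ ∅; g ≡ 0 at y ∈ ∅; common: ∅.
  x = 4: f ≡ 0 at y ∈ {9, 10}; g ≡ 0 at y ∈ ∅; common: ∅.
  x = 5: f ≡ 0 at y ∈ {3, 9}; g ≡ 0 at y ∈ ∅; common: ∅.
  x = 6: f ≡ 0 at y ∈ {6, 10}; g ≡ 0 at y ∈ {1, 9}; common: ∅.
  x = 7: f ≡ 0 at y ∈ ∅; g ≡ 0 at y ∈ {10}; common: ∅.
  x = 8: f ≡ 0 at y ∈ {5, 8}; g ≡ 0 at y ∈ {9, 10}; common: ∅.
  x = 9: f ≡ 0 at y ∈ {3}; g ≡ 0 at y ∈ {3, 4}; common: {3}.
  x = 10: f ≡ 0 at y ∈ ∅; g ≡ 0 at y ∈ {3}; common: ∅.
Collecting: common zeros = {(9, 3)}, so the count is 1.
Comparison with the Bézout bound: 1 ≤ 4 = deg(f)·deg(g), as expected for curves with no common component (the affine F_11-count falls short of the bound because intersections may lie at infinity, over extension fields, or carry multiplicity).


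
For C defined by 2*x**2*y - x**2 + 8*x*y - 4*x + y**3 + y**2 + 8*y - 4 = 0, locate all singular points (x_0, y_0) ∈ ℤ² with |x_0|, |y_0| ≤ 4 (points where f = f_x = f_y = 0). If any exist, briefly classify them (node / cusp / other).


Singular points: {(-2, 0)}; classification: node.

Compute partial derivatives:
  f_x = 4*x*y - 2*x + 8*y - 4.
  f_y = 2*x**2 + 8*x + 3*y**2 + 2*y + 8.
Scan x_0 ∈ {−4, ..., 4}. For each x_0, f_y(x_0, y) is a polynomial in y; find its integer roots y ∈ {−4, ..., 4}, then test f_x and f at those candidates.
  x = -4: f_y(-4, y) = 3*y**2 + 2*y + 8; no integer root y with |y| ≤ 4.
  x = -3: f_y(-3, y) = 3*y**2 + 2*y + 2; no integer root y with |y| ≤ 4.
  x = -2: f_y(-2, y) = 3*y**2 + 2*y; vanishes at y ∈ {0}. (-2, 0): f_x = 0, f = 0 — SINGULAR.
  x = -1: f_y(-1, y) = 3*y**2 + 2*y + 2; no integer root y with |y| ≤ 4.
  x = 0: f_y(0, y) = 3*y**2 + 2*y + 8; no integer root y with |y| ≤ 4.
  x = 1: f_y(1, y) = 3*y**2 + 2*y + 18; no integer root y with |y| ≤ 4.
  x = 2: f_y(2, y) = 3*y**2 + 2*y + 32; no integer root y with |y| ≤ 4.
  x = 3: f_y(3, y) = 3*y**2 + 2*y + 50; no integer root y with |y| ≤ 4.
  x = 4: f_y(4, y) = 3*y**2 + 2*y + 72; no integer root y with |y| ≤ 4.
Only singular point on the grid: (-2, 0).
Classify: substitute x = -2 + u, y = 0 + v and expand: f = 2*u**2*v - u**2 + v**3 + v**2.
No constant or linear terms (consistent with a singular point). Quadratic part: -u**2 + v**2. Cubic part: 2*u**2*v + v**3.
The quadratic part v**2 - u**2 = (v − u)(v + u) splits into two distinct linear factors, so there are two distinct tangent lines y − 0 = ±(x − -2) — this is a node (ordinary double point).
Classification: node.


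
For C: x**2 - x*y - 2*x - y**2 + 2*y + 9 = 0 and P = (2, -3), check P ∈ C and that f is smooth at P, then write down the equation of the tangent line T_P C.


Tangent line at P: 5*x + 6*y + 8 = 0.

Step 1: f(2, -3) = 0, so P lies on C.
Step 2: partial derivatives
  f_x(x, y) = 2*x - y - 2, f_y(x, y) = -x - 2*y + 2.
  f_x(P) = 5, f_y(P) = 6 (gradient nonzero, so P is smooth).
Step 3: tangent line at P: 5·(x − 2) + 6·(y − -3) = 0.
Expanding: 5*x + 6*y + 8 = 0.


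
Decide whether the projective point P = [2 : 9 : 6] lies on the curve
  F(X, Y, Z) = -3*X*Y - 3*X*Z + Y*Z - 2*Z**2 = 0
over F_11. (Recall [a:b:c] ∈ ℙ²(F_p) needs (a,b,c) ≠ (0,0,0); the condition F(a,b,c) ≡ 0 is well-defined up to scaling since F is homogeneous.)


F(2,9,6) ≡ 2 (mod 11); P is NOT on the curve.

Evaluate F(2, 9, 6) term-by-term (mod 11).
  -3*X*Y ↦ -3·2·9·1 = -54
  -3*X*Z ↦ -3·2·1·6 = -36
  Y*Z ↦ 1·1·9·6 = 54
  -2*Z**2 ↦ -2·1·1·36 = -72
Sum: F(2, 9, 6) = (-54) + (-36) + (54) + (-72) = -108.
Reducing mod 11: -108 ≡ 2 (mod 11).
Since F(a, b, c) ≡ 2 ≠ 0 (mod 11), P does NOT lie on the curve.


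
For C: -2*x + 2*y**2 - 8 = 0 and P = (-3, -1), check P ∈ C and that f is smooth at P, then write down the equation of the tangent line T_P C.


Tangent line at P: -2*x - 4*y - 10 = 0.

Step 1: f(-3, -1) = 0, so P lies on C.
Step 2: partial derivatives
  f_x(x, y) = -2, f_y(x, y) = 4*y.
  f_x(P) = -2, f_y(P) = -4 (gradient nonzero, so P is smooth).
Step 3: tangent line at P: -2·(x − -3) + -4·(y − -1) = 0.
Expanding: -2*x - 4*y - 10 = 0.


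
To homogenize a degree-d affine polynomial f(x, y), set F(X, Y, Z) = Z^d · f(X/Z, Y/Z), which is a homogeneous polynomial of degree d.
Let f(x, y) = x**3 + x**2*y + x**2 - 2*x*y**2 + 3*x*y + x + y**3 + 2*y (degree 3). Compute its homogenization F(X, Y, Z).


F(X, Y, Z) = X**3 + X**2*Y + X**2*Z - 2*X*Y**2 + 3*X*Y*Z + X*Z**2 + Y**3 + 2*Y*Z**2

deg(f) = 3.
Substitute x = X/Z, y = Y/Z into f, then multiply by Z^3.
  monomial 1·x^3·y^0 ↦ 1·X^3·Y^0·Z^0.
  monomial 1·x^2·y^1 ↦ 1·X^2·Y^1·Z^0.
  monomial 1·x^2·y^0 ↦ 1·X^2·Y^0·Z^1.
  monomial -2·x^1·y^2 ↦ -2·X^1·Y^2·Z^0.
  monomial 3·x^1·y^1 ↦ 3·X^1·Y^1·Z^1.
  monomial 1·x^1·y^0 ↦ 1·X^1·Y^0·Z^2.
  monomial 1·x^0·y^3 ↦ 1·X^0·Y^3·Z^0.
  monomial 2·x^0·y^1 ↦ 2·X^0·Y^1·Z^2.
Collecting: F(X, Y, Z) = X**3 + X**2*Y + X**2*Z - 2*X*Y**2 + 3*X*Y*Z + X*Z**2 + Y**3 + 2*Y*Z**2.


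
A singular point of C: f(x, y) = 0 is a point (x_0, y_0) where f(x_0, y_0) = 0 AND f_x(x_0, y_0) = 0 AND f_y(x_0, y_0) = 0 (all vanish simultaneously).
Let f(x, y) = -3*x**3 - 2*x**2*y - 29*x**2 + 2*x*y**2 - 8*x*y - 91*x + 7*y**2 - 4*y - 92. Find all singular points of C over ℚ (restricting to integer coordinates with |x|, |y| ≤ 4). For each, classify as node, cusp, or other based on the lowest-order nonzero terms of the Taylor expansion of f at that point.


Singular points: {(-3, -1)}; classification: cusp.

Compute partial derivatives:
  f_x = -9*x**2 - 4*x*y - 58*x + 2*y**2 - 8*y - 91.
  f_y = -2*x**2 + 4*x*y - 8*x + 14*y - 4.
Scan x_0 ∈ {−4, ..., 4}. For each x_0, f_y(x_0, y) is a polynomial in y; find its integer roots y ∈ {−4, ..., 4}, then test f_x and f at those candidates.
  x = -4: f_y(-4, y) = -2*y - 4; vanishes at y ∈ {-2}. (-4, -2): f_x = -11 ≠ 0.
  x = -3: f_y(-3, y) = 2*y + 2; vanishes at y ∈ {-1}. (-3, -1): f_x = 0, f = 0 — SINGULAR.
  x = -2: f_y(-2, y) = 6*y + 4; no integer root y with |y| ≤ 4.
  x = -1: f_y(-1, y) = 10*y + 2; no integer root y with |y| ≤ 4.
  x = 0: f_y(0, y) = 14*y - 4; no integer root y with |y| ≤ 4.
  x = 1: f_y(1, y) = 18*y - 14; no integer root y with |y| ≤ 4.
  x = 2: f_y(2, y) = 22*y - 28; no integer root y with |y| ≤ 4.
  x = 3: f_y(3, y) = 26*y - 46; no integer root y with |y| ≤ 4.
  x = 4: f_y(4, y) = 30*y - 68; no integer root y with |y| ≤ 4.
Only singular point on the grid: (-3, -1).
Classify: substitute x = -3 + u, y = -1 + v and expand: f = -3*u**3 - 2*u**2*v + 2*u*v**2 + v**2.
No constant or linear terms (consistent with a singular point). Quadratic part: v**2. Cubic part: -3*u**3 - 2*u**2*v + 2*u*v**2.
The quadratic part v**2 is a perfect square, so there is a single (double) tangent line v = 0, i.e. y = -1. Restricting the cubic part to that line (v = 0) leaves -3*u**3 ≠ 0, so f is not divisible by v and the branch is v² ≈ 3*u**3 to lowest order — this is a cusp.
Classification: cusp.
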